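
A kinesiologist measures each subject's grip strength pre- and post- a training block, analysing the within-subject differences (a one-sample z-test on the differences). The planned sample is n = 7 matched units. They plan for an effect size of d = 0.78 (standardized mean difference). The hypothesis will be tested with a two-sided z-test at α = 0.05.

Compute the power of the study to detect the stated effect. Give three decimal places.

Power ≈ 0.541

Noncentrality parameter: δ = d·√n = 0.78 × √7 = 2.0637
Two-sided α = 0.05 → critical value z_{0.025} = 1.960.
Power = Φ(δ − 1.960) + Φ(−δ − 1.960) = Φ(0.104) + Φ(-4.024) = 0.5413 + 0.0000 = 0.5413.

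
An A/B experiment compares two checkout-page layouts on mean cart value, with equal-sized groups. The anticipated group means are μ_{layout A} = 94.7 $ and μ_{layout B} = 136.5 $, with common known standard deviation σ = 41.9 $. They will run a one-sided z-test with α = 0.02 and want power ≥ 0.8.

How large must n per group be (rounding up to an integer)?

Standardized effect: d = |μ_{layout A} − μ_{layout B}| / σ = |94.7 − 136.5| / 41.9 = 0.9976
Set Φ(δ − 2.054) = 0.8; then δ − 2.054 = Φ⁻¹(0.8) = 0.842, giving δ = 2.895.
δ = d·√(n/2) ⇒ n = 2(δ/d)² = 2 × (2.895 / 0.9976)² = 16.85.
Round up to the next whole unit.

n = 17 per group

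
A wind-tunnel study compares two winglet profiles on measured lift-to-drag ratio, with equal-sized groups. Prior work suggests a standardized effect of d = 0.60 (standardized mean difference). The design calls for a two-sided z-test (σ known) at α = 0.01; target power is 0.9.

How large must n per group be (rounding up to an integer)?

For power 0.9 need Φ(δ − z_{0.005}) = 0.9, so δ = z_{0.005} + z_{0.10} = 2.576 + 1.282 = 3.857.
(Ignoring the negligible lower-tail rejection probability gives the usual closed-form inversion.)
δ = d·√(n/2) ⇒ n = 2(δ/d)² = 2 × (3.857 / 0.60)² = 82.66.
Rounding up, n = 83 per group.

n = 83 per group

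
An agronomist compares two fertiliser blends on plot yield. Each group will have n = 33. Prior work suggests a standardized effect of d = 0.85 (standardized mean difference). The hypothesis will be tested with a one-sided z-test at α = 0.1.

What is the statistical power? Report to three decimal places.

Noncentrality parameter: δ = d·√(n/2) = 0.85 × √(33/2) = 3.4527
Critical value for a one-sided test at α = 0.1: z_α = 1.282.
Power = P(Z > 1.282 − δ) = Φ(2.171) = 0.9850.

Power ≈ 0.985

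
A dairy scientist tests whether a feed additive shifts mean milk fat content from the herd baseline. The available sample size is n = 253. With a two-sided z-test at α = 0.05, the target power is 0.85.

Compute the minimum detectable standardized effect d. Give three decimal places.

d ≈ 0.188

Required noncentrality: δ = z_{0.025} + z_{0.15} = 1.960 + 1.036 = 2.996.
(Lower-tail contribution to power is negligible for δ > 0.)
δ = d·√n ⇒ d = δ/√n = 2.996/√253 = 0.1884.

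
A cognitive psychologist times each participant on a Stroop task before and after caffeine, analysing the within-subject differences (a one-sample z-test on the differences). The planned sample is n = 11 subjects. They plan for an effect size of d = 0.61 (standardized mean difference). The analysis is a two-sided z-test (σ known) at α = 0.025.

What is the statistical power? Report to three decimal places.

Noncentrality parameter: δ = d·√n = 0.61 × √11 = 2.0231
Critical value for a two-sided test at α = 0.025: z_{α/2} = 2.241.
Power = Φ(δ − 2.241) + Φ(−δ − 2.241) = Φ(-0.218) + Φ(-4.265) = 0.4136 + 0.0000 = 0.4136.

Power ≈ 0.414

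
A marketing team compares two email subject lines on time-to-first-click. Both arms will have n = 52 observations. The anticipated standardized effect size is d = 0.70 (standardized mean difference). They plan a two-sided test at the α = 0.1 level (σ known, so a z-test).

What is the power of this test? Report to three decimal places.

Power ≈ 0.973

Noncentrality parameter: δ = d·√(n/2) = 0.70 × √(52/2) = 3.5693
Critical value for a two-sided test at α = 0.1: z_{α/2} = 1.645.
Power = Φ(δ − 1.645) + Φ(−δ − 1.645) = Φ(1.924) + Φ(-5.214) = 0.9729 + 0.0000 = 0.9729.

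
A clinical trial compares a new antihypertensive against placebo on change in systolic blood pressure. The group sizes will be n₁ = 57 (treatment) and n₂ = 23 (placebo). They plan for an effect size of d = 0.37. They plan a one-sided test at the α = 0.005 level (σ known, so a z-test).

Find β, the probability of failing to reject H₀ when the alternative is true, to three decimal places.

β ≈ 0.859

Noncentrality parameter: δ = d / √(1/n₁ + 1/n₂) = 0.37 / √(1/57 + 1/23) = 1.4978
One-sided α = 0.005 → critical value z_{0.005} = 2.576.
Power = Φ(δ − 2.576) = Φ(-1.078) = 0.1405.
Type II error: β = 1 − power = 1 − 0.1405 = 0.8595.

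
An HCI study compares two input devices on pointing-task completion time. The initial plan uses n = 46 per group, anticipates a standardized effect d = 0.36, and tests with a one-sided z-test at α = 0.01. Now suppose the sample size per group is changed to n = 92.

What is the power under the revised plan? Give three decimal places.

With n = 92 per group: δ = d·√(n/2) = 0.36 × √(92/2) = 2.4416. Critical value z_{0.01} = 2.326.
Revised power = Φ(δ − 2.326) = Φ(0.115) = 0.5459.

Power ≈ 0.546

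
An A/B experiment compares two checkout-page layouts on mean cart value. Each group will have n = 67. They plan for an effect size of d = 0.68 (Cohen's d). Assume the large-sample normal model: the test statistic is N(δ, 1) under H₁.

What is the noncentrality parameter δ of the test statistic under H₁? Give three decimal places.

δ ≈ 3.936

The noncentrality parameter scales effect size by the design's sample-size factor: δ = d·√(n/2) = 0.68 × √(67/2) = 3.9358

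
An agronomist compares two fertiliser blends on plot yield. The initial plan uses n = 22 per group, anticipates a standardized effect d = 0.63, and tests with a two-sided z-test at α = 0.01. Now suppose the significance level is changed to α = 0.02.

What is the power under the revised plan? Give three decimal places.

δ = d·√(n/2) = 0.63 × √(22/2) = 2.0895 (unchanged). New critical value: z_{0.01} = 2.326.
Revised power = Φ(δ − 2.326) + Φ(−δ − 2.326) = Φ(-0.237) + Φ(-4.416) = 0.4064 + 0.0000 = 0.4064.

Power ≈ 0.406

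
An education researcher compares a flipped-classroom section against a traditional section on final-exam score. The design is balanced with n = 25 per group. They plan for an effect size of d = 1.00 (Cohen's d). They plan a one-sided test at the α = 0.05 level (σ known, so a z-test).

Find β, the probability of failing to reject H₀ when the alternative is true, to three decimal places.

Noncentrality parameter: δ = d·√(n/2) = 1.00 × √(25/2) = 3.5355
Critical value for a one-sided test at α = 0.05: z_α = 1.645.
Power = P(Z > 1.645 − δ) = Φ(1.891) = 0.9707.
Type II error: β = 1 − power = 1 − 0.9707 = 0.0293.

β ≈ 0.029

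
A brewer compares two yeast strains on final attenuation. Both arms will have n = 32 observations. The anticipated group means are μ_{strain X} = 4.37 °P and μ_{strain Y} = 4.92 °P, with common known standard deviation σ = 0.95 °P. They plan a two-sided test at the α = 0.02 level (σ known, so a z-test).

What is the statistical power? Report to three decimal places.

Standardized effect: d = |μ_{strain X} − μ_{strain Y}| / σ = |4.37 − 4.92| / 0.95 = 0.5789
Noncentrality parameter: δ = d·√(n/2) = 0.5789 × √(32/2) = 2.3158
Critical value for a two-sided test at α = 0.02: z_{α/2} = 2.326.
Power = Φ(δ − 2.326) + Φ(−δ − 2.326) = Φ(-0.011) + Φ(-4.642) = 0.4958 + 0.0000 = 0.4958.

Power ≈ 0.496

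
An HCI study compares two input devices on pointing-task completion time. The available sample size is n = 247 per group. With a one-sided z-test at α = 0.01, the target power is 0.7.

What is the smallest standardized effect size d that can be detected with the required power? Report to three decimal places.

d ≈ 0.257

Need Φ(δ − 2.326) = 0.7, so δ = 2.326 + 0.524 = 2.851.
δ = d·√(n/2) ⇒ d = δ/√(n/2) = 2.851/√(247/2) = 0.2565.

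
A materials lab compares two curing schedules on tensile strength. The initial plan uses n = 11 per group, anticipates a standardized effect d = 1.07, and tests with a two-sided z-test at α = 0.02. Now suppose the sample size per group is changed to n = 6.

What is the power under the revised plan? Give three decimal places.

Power ≈ 0.318

With n = 6 per group: δ = d·√(n/2) = 1.07 × √(6/2) = 1.8533. Critical value z_{0.01} = 2.326.
Revised power = Φ(δ − 2.326) + Φ(−δ − 2.326) = Φ(-0.473) + Φ(-4.180) = 0.3181 + 0.0000 = 0.3181.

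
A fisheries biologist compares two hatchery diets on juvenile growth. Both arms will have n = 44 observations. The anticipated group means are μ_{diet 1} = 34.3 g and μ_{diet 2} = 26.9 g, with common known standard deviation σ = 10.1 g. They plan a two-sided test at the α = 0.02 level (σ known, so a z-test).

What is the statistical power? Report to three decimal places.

Power ≈ 0.867

Standardized effect: d = |μ_{diet 1} − μ_{diet 2}| / σ = |34.3 − 26.9| / 10.1 = 0.7327
Noncentrality parameter: λ = d·√(n/2) = 0.7327 × √(44/2) = 3.4365
Critical value for a two-sided test at α = 0.02: z_{α/2} = 2.326.
Power = Φ(λ − 2.326) + Φ(−λ − 2.326) = Φ(1.110) + Φ(-5.763) = 0.8665 + 0.0000 = 0.8665.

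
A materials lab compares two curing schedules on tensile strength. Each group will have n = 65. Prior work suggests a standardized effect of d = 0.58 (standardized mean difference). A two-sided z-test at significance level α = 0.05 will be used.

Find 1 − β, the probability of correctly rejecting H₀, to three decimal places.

Noncentrality parameter: δ = d·√(n/2) = 0.58 × √(65/2) = 3.3065
Critical value for a two-sided test at α = 0.05: z_{α/2} = 1.960.
Power = Φ(δ − 1.960) + Φ(−δ − 1.960) = Φ(1.347) + Φ(-5.266) = 0.9109 + 0.0000 = 0.9109.

Power ≈ 0.911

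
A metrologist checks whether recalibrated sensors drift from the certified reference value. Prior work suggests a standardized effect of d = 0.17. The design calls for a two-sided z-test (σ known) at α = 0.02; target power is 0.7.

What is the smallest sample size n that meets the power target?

n = 282

Set Φ(δ − 2.326) = 0.7; then δ − 2.326 = Φ⁻¹(0.7) = 0.524, giving δ = 2.851.
(The Φ(−δ − z_{α/2}) term is vanishingly small for δ > 0 and is dropped in the standard sample-size formula.)
δ = d·√n ⇒ n = (δ/d)² = (2.851 / 0.17)² = 281.20.
Round up to the next whole unit.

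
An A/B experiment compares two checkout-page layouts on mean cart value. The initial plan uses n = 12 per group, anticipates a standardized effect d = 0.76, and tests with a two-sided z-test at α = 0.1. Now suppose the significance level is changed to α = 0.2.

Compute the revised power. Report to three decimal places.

Power ≈ 0.720

δ = d·√(n/2) = 0.76 × √(12/2) = 1.8616 (unchanged). New critical value: z_{0.1} = 1.282.
Revised power = Φ(δ − 1.282) + Φ(−δ − 1.282) = Φ(0.580) + Φ(-3.143) = 0.7191 + 0.0008 = 0.7199.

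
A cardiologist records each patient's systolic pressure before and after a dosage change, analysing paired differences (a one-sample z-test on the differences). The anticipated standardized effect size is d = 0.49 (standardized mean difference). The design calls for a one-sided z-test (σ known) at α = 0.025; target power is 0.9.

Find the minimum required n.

For power 0.9 need Φ(δ − z_{0.025}) = 0.9, so δ = z_{0.025} + z_{0.10} = 1.960 + 1.282 = 3.242.
δ = d·√n ⇒ n = (δ/d)² = (3.242 / 0.49)² = 43.76.
Round up to the next whole unit.

n = 44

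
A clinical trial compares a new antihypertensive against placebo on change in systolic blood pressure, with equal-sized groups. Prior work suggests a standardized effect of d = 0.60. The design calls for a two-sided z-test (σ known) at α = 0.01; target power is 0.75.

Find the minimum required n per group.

For power 0.75 need Φ(δ − z_{0.005}) = 0.75, so δ = z_{0.005} + z_{0.25} = 2.576 + 0.674 = 3.250.
(For δ > 0 the lower-tail rejection region contributes negligibly to power, so the one-term inversion is standard.)
δ = d·√(n/2) ⇒ n = 2(δ/d)² = 2 × (3.250 / 0.60)² = 58.69.
Rounding up, n = 59 per group.

n = 59 per group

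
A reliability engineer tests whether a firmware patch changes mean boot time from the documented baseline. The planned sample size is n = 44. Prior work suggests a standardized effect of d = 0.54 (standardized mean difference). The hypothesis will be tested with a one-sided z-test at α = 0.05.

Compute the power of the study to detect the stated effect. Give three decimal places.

Power ≈ 0.974

Noncentrality parameter: δ = d·√n = 0.54 × √44 = 3.5820
One-sided α = 0.05 → critical value z_{0.05} = 1.645.
Power = P(Z > 1.645 − δ) = Φ(1.937) = 0.9736.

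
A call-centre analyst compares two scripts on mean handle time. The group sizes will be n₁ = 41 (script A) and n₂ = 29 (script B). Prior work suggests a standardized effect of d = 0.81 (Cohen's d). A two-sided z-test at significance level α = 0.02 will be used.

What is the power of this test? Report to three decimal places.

Power ≈ 0.844

Noncentrality parameter: δ = d / √(1/n₁ + 1/n₂) = 0.81 / √(1/41 + 1/29) = 3.3383
Two-sided α = 0.02 → critical value z_{0.01} = 2.326.
Power = Φ(δ − 2.326) + Φ(−δ − 2.326) = Φ(1.012) + Φ(-5.665) = 0.8442 + 0.0000 = 0.8442.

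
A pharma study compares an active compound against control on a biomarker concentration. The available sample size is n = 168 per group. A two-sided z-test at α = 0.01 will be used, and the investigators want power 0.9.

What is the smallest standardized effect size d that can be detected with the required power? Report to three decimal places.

Required noncentrality: δ = z_{0.005} + z_{0.10} = 2.576 + 1.282 = 3.857.
(Lower-tail contribution to power is negligible for δ > 0.)
δ = d·√(n/2) ⇒ d = δ/√(n/2) = 3.857/√(168/2) = 0.4209.

d ≈ 0.421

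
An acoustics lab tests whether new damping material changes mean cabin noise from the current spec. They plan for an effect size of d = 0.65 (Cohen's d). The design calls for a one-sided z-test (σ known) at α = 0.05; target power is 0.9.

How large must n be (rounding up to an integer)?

n = 21

For power 0.9 need Φ(δ − z_{0.05}) = 0.9, so δ = z_{0.05} + z_{0.10} = 1.645 + 1.282 = 2.926.
δ = d·√n ⇒ n = (δ/d)² = (2.926 / 0.65)² = 20.27.
Rounding up, n = 21.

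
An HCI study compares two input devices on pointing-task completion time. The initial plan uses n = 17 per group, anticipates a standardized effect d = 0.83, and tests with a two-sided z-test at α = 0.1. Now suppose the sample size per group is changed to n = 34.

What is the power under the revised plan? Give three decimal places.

Power ≈ 0.962

With n = 34 per group: δ = d·√(n/2) = 0.83 × √(34/2) = 3.4222. Critical value z_{0.05} = 1.645.
Revised power = Φ(δ − 1.645) + Φ(−δ − 1.645) = Φ(1.777) + Φ(-5.067) = 0.9622 + 0.0000 = 0.9622.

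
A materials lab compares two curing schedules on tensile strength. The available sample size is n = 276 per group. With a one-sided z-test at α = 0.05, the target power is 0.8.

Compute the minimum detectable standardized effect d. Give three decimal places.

Need Φ(δ − 1.645) = 0.8, so δ = 1.645 + 0.842 = 2.486.
δ = d·√(n/2) ⇒ d = δ/√(n/2) = 2.486/√(276/2) = 0.2117.

d ≈ 0.212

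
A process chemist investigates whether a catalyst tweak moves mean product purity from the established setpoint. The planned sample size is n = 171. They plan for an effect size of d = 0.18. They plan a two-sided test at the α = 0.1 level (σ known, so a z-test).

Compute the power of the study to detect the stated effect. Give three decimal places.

Noncentrality parameter: δ = d·√n = 0.18 × √171 = 2.3538
Two-sided α = 0.1 → critical value z_{0.05} = 1.645.
Power = Φ(δ − 1.645) + Φ(−δ − 1.645) = Φ(0.709) + Φ(-3.999) = 0.7608 + 0.0000 = 0.7609.

Power ≈ 0.761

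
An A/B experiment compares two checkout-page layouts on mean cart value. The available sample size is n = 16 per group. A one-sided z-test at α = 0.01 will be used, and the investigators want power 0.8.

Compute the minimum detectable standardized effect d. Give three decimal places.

Required noncentrality: δ = z_{0.01} + z_{0.20} = 2.326 + 0.842 = 3.168.
δ = d·√(n/2) ⇒ d = δ/√(n/2) = 3.168/√(16/2) = 1.1200.

d ≈ 1.120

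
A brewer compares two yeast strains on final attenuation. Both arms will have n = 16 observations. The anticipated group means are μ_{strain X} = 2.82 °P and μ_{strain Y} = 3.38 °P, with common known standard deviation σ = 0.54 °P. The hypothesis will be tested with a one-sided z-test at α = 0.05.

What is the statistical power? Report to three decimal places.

Standardized effect: d = |μ_{strain X} − μ_{strain Y}| / σ = |2.82 − 3.38| / 0.54 = 1.0370
Noncentrality parameter: δ = d·√(n/2) = 1.0370 × √(16/2) = 2.9332
One-sided α = 0.05 → critical value z_{0.05} = 1.645.
Power = Φ(δ − 1.645) = Φ(1.288) = 0.9012.

Power ≈ 0.901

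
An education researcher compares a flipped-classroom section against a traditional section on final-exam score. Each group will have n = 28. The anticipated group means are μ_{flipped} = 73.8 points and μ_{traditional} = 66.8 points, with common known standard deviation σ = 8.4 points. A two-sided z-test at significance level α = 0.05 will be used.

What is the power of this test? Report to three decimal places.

Standardized effect: d = |μ_{flipped} − μ_{traditional}| / σ = |73.8 − 66.8| / 8.4 = 0.8333
Noncentrality parameter: δ = d·√(n/2) = 0.8333 × √(28/2) = 3.1180
Critical value for a two-sided test at α = 0.05: z_{α/2} = 1.960.
Power = Φ(δ − 1.960) + Φ(−δ − 1.960) = Φ(1.158) + Φ(-5.078) = 0.8766 + 0.0000 = 0.8766.

Power ≈ 0.877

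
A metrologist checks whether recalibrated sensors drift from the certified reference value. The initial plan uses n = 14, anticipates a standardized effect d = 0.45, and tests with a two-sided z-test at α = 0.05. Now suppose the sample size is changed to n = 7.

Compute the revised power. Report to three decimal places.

With n = 7: δ = d·√n = 0.45 × √7 = 1.1906. Critical value z_{0.025} = 1.960.
Revised power = Φ(δ − 1.960) + Φ(−δ − 1.960) = Φ(-0.769) + Φ(-3.151) = 0.2208 + 0.0008 = 0.2216.

Power ≈ 0.222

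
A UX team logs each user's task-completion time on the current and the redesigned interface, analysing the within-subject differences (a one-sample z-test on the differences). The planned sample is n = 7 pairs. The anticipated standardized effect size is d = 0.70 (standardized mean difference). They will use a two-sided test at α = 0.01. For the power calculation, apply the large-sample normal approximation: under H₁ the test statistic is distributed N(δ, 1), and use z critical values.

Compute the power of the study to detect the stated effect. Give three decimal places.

Noncentrality parameter: δ = d·√n = 0.70 × √7 = 1.8520
Two-sided α = 0.01 → critical value z_{0.005} = 2.576.
Power = Φ(δ − 2.576) + Φ(−δ − 2.576) = Φ(-0.724) + Φ(-4.428) = 0.2346 + 0.0000 = 0.2346.

Power ≈ 0.235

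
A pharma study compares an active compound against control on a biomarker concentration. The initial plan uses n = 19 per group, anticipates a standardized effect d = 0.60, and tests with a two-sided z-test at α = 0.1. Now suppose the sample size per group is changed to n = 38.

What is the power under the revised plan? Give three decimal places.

Power ≈ 0.834

With n = 38 per group: δ = d·√(n/2) = 0.60 × √(38/2) = 2.6153. Critical value z_{0.05} = 1.645.
Revised power = Φ(δ − 1.645) + Φ(−δ − 1.645) = Φ(0.970) + Φ(-4.260) = 0.8341 + 0.0000 = 0.8341.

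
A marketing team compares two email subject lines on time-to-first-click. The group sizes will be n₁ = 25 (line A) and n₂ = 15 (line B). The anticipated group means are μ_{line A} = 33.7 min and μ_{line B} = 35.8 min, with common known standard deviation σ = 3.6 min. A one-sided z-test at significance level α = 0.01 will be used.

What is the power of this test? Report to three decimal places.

Standardized effect: d = |μ_{line A} − μ_{line B}| / σ = |33.7 − 35.8| / 3.6 = 0.5833
Noncentrality parameter: δ = d / √(1/n₁ + 1/n₂) = 0.5833 / √(1/25 + 1/15) = 1.7861
One-sided α = 0.01 → critical value z_{0.01} = 2.326.
Power = P(Z > 2.326 − δ) = Φ(-0.540) = 0.2945.

Power ≈ 0.295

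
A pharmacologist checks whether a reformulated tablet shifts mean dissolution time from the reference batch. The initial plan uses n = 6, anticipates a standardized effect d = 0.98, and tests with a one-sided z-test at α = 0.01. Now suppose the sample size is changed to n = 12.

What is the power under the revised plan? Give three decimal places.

Power ≈ 0.857

With n = 12: δ = d·√n = 0.98 × √12 = 3.3948. Critical value z_{0.01} = 2.326.
Revised power = Φ(δ − 2.326) = Φ(1.068) = 0.8573.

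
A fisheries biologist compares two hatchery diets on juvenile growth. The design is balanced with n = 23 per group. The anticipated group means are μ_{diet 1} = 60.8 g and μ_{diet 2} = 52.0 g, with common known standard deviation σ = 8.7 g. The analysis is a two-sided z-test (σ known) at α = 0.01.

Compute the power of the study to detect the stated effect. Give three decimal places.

Standardized effect: d = |μ_{diet 1} − μ_{diet 2}| / σ = |60.8 − 52.0| / 8.7 = 1.0115
Noncentrality parameter: δ = d·√(n/2) = 1.0115 × √(23/2) = 3.4301
Two-sided α = 0.01 → critical value z_{0.005} = 2.576.
Power = Φ(δ − 2.576) + Φ(−δ − 2.576) = Φ(0.854) + Φ(-6.006) = 0.8035 + 0.0000 = 0.8035.

Power ≈ 0.804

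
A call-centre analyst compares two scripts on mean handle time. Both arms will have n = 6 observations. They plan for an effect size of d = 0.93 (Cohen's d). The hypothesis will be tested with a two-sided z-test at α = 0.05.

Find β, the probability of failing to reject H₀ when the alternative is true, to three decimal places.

Noncentrality parameter: δ = d·√(n/2) = 0.93 × √(6/2) = 1.6108
Two-sided α = 0.05 → critical value z_{0.025} = 1.960.
Power = Φ(δ − 1.960) + Φ(−δ − 1.960) = Φ(-0.349) + Φ(-3.571) = 0.3635 + 0.0002 = 0.3637.
Type II error: β = 1 − power = 1 − 0.3637 = 0.6363.

β ≈ 0.636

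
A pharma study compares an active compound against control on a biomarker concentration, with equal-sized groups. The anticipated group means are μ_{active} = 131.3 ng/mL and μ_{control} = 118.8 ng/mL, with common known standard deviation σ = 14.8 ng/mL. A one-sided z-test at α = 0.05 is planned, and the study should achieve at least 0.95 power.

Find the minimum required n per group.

n = 31 per group

Standardized effect: d = |μ_{active} − μ_{control}| / σ = |131.3 − 118.8| / 14.8 = 0.8446
Set Φ(δ − 1.645) = 0.95; then δ − 1.645 = Φ⁻¹(0.95) = 1.645, giving δ = 3.290.
δ = d·√(n/2) ⇒ n = 2(δ/d)² = 2 × (3.290 / 0.8446)² = 30.34.
Rounding up, n = 31 per group.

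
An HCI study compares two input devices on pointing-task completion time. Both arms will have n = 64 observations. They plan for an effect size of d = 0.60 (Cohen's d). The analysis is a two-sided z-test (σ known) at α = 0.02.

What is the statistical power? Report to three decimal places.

Noncentrality parameter: δ = d·√(n/2) = 0.60 × √(64/2) = 3.3941
Two-sided α = 0.02 → critical value z_{0.01} = 2.326.
Power = Φ(δ − 2.326) + Φ(−δ − 2.326) = Φ(1.068) + Φ(-5.720) = 0.8572 + 0.0000 = 0.8572.

Power ≈ 0.857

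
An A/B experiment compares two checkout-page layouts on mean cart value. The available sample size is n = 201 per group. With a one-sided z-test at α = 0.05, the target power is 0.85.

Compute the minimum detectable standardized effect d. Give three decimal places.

d ≈ 0.267

Need Φ(δ − 1.645) = 0.85, so δ = 1.645 + 1.036 = 2.681.
δ = d·√(n/2) ⇒ d = δ/√(n/2) = 2.681/√(201/2) = 0.2675.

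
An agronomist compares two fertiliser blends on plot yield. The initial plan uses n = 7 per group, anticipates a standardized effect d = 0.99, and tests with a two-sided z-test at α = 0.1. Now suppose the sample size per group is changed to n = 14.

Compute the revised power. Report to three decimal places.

Power ≈ 0.835

With n = 14 per group: δ = d·√(n/2) = 0.99 × √(14/2) = 2.6193. Critical value z_{0.05} = 1.645.
Revised power = Φ(δ − 1.645) + Φ(−δ − 1.645) = Φ(0.974) + Φ(-4.264) = 0.8351 + 0.0000 = 0.8351.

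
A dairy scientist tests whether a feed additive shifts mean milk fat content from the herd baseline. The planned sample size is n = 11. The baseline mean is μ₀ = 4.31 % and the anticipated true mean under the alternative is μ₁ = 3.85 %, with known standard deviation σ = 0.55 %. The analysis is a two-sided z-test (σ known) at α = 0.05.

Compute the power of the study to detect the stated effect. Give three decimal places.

Standardized effect: d = |μ₁ − μ₀| / σ = |3.85 − 4.31| / 0.55 = 0.8364
Noncentrality parameter: δ = d·√n = 0.8364 × √11 = 2.7739
Two-sided α = 0.05 → critical value z_{0.025} = 1.960.
Power = Φ(δ − 1.960) + Φ(−δ − 1.960) = Φ(0.814) + Φ(-4.734) = 0.7922 + 0.0000 = 0.7922.

Power ≈ 0.792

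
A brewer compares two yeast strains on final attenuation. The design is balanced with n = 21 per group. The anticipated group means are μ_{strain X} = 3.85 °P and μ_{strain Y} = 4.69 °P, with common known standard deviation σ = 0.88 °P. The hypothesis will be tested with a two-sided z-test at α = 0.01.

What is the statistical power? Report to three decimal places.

Standardized effect: d = |μ_{strain X} − μ_{strain Y}| / σ = |3.85 − 4.69| / 0.88 = 0.9545
Noncentrality parameter: δ = d·√(n/2) = 0.9545 × √(21/2) = 3.0931
Two-sided α = 0.01 → critical value z_{0.005} = 2.576.
Power = Φ(δ − 2.576) + Φ(−δ − 2.576) = Φ(0.517) + Φ(-5.669) = 0.6975 + 0.0000 = 0.6975.

Power ≈ 0.698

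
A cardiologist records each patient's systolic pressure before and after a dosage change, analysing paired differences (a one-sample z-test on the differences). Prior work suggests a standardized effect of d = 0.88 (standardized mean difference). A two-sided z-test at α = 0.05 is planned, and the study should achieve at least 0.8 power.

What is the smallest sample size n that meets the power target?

For power 0.8 need Φ(δ − z_{0.025}) = 0.8, so δ = z_{0.025} + z_{0.20} = 1.960 + 0.842 = 2.802.
(For δ > 0 the lower-tail rejection region contributes negligibly to power, so the one-term inversion is standard.)
δ = d·√n ⇒ n = (δ/d)² = (2.802 / 0.88)² = 10.14.
Rounding up, n = 11.

n = 11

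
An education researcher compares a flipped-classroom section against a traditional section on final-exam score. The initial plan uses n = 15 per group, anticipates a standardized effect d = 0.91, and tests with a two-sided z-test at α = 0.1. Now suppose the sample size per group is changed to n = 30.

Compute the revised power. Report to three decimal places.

Power ≈ 0.970

With n = 30 per group: δ = d·√(n/2) = 0.91 × √(30/2) = 3.5244. Critical value z_{0.05} = 1.645.
Revised power = Φ(δ − 1.645) + Φ(−δ − 1.645) = Φ(1.880) + Φ(-5.169) = 0.9699 + 0.0000 = 0.9699.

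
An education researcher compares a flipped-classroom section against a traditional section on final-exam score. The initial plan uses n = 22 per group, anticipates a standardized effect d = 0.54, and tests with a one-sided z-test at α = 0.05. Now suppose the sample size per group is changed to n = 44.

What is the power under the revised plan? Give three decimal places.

Power ≈ 0.813

With n = 44 per group: δ = d·√(n/2) = 0.54 × √(44/2) = 2.5328. Critical value z_{0.05} = 1.645.
Revised power = P(Z > 1.645 − δ) = Φ(0.888) = 0.8127.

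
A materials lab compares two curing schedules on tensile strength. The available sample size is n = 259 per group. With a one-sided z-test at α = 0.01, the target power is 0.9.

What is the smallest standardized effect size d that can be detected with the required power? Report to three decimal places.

Required noncentrality: δ = z_{0.01} + z_{0.10} = 2.326 + 1.282 = 3.608.
δ = d·√(n/2) ⇒ d = δ/√(n/2) = 3.608/√(259/2) = 0.3170.

d ≈ 0.317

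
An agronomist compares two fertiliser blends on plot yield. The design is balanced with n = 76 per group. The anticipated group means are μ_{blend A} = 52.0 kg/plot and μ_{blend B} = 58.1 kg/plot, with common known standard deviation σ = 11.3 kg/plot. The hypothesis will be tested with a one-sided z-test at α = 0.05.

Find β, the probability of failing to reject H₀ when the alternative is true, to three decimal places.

β ≈ 0.046

Standardized effect: d = |μ_{blend A} − μ_{blend B}| / σ = |52.0 − 58.1| / 11.3 = 0.5398
Noncentrality parameter: δ = d·√(n/2) = 0.5398 × √(76/2) = 3.3277
One-sided α = 0.05 → critical value z_{0.05} = 1.645.
Power = Φ(δ − 1.645) = Φ(1.683) = 0.9538.
Type II error: β = 1 − power = 1 − 0.9538 = 0.0462.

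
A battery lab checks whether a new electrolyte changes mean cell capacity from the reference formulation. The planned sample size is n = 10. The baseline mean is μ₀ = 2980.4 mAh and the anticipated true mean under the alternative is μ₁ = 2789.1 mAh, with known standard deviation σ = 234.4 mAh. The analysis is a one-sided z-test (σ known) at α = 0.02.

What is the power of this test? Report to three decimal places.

Power ≈ 0.701

Standardized effect: d = |μ₁ − μ₀| / σ = |2789.1 − 2980.4| / 234.4 = 0.8161
Noncentrality parameter: δ = d·√n = 0.8161 × √10 = 2.5808
One-sided α = 0.02 → critical value z_{0.02} = 2.054.
Power = P(Z > 2.054 − δ) = Φ(0.527) = 0.7009.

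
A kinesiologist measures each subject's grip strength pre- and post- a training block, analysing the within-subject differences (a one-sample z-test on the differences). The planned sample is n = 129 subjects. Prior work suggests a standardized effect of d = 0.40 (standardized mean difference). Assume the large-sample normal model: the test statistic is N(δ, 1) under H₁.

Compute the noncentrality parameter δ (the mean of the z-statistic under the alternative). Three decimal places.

The noncentrality parameter scales effect size by the design's sample-size factor: δ = d·√n = 0.40 × √129 = 4.5431

δ ≈ 4.543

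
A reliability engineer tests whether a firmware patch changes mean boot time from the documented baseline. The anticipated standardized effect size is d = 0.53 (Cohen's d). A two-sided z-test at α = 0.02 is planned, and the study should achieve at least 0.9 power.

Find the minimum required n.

For power 0.9 need Φ(δ − z_{0.01}) = 0.9, so δ = z_{0.01} + z_{0.10} = 2.326 + 1.282 = 3.608.
(For δ > 0 the lower-tail rejection region contributes negligibly to power, so the one-term inversion is standard.)
δ = d·√n ⇒ n = (δ/d)² = (3.608 / 0.53)² = 46.34.
Rounding up, n = 47.

n = 47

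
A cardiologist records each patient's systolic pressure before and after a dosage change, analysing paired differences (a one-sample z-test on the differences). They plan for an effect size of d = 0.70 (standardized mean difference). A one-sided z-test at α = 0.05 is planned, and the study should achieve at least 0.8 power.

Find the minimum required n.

n = 13

Set Φ(δ − 1.645) = 0.8; then δ − 1.645 = Φ⁻¹(0.8) = 0.842, giving δ = 2.486.
δ = d·√n ⇒ n = (δ/d)² = (2.486 / 0.70)² = 12.62.
Round up to the next whole unit.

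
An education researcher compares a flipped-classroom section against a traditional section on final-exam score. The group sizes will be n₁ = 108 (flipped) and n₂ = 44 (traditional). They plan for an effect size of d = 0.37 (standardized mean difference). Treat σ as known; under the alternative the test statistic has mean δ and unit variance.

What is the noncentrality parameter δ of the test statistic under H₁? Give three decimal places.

δ ≈ 2.069

The noncentrality parameter scales effect size by the design's sample-size factor: δ = d / √(1/n₁ + 1/n₂) = 0.37 / √(1/108 + 1/44) = 2.0688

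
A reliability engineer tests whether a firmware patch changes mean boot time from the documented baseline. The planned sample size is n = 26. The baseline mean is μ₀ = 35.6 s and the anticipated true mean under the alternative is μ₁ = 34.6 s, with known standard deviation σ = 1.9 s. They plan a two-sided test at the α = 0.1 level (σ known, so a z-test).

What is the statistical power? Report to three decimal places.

Power ≈ 0.851

Standardized effect: d = |μ₁ − μ₀| / σ = |34.6 − 35.6| / 1.9 = 0.5263
Noncentrality parameter: δ = d·√n = 0.5263 × √26 = 2.6837
Critical value for a two-sided test at α = 0.1: z_{α/2} = 1.645.
Power = Φ(δ − 1.645) + Φ(−δ − 1.645) = Φ(1.039) + Φ(-4.329) = 0.8506 + 0.0000 = 0.8506.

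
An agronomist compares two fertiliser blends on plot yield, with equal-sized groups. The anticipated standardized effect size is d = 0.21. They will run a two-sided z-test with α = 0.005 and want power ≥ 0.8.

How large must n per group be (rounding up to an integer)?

n = 604 per group

Set Φ(δ − 2.807) = 0.8; then δ − 2.807 = Φ⁻¹(0.8) = 0.842, giving δ = 3.649.
(The Φ(−δ − z_{α/2}) term is vanishingly small for δ > 0 and is dropped in the standard sample-size formula.)
δ = d·√(n/2) ⇒ n = 2(δ/d)² = 2 × (3.649 / 0.21)² = 603.75.
Rounding up, n = 604 per group.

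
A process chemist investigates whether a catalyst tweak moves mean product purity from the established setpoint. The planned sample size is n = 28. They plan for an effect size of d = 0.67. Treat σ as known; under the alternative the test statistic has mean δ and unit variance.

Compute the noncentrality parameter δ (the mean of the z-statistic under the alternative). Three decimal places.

δ = d·√n = 0.67 × √28 = 3.5453

δ ≈ 3.545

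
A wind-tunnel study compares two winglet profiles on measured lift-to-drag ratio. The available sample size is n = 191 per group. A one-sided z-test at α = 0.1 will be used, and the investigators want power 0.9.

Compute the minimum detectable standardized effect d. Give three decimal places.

d ≈ 0.262

Required noncentrality: δ = z_{0.1} + z_{0.10} = 1.282 + 1.282 = 2.563.
δ = d·√(n/2) ⇒ d = δ/√(n/2) = 2.563/√(191/2) = 0.2623.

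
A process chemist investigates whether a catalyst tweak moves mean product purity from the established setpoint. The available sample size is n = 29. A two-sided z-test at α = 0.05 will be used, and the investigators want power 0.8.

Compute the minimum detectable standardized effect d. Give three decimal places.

Need Φ(δ − 1.960) = 0.8, so δ = 1.960 + 0.842 = 2.802.
(Lower-tail contribution to power is negligible for δ > 0.)
δ = d·√n ⇒ d = δ/√n = 2.802/√29 = 0.5202.

d ≈ 0.520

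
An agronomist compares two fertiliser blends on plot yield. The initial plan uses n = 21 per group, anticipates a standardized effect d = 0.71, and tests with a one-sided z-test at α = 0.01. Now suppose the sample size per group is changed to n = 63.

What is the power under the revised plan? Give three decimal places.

Power ≈ 0.951

With n = 63 per group: δ = d·√(n/2) = 0.71 × √(63/2) = 3.9849. Critical value z_{0.01} = 2.326.
Revised power = Φ(δ − 2.326) = Φ(1.659) = 0.9514.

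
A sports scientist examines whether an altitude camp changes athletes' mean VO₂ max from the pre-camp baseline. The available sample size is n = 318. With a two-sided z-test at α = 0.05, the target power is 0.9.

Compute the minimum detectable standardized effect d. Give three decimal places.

Need Φ(δ − 1.960) = 0.9, so δ = 1.960 + 1.282 = 3.242.
(Lower-tail contribution to power is negligible for δ > 0.)
δ = d·√n ⇒ d = δ/√n = 3.242/√318 = 0.1818.

d ≈ 0.182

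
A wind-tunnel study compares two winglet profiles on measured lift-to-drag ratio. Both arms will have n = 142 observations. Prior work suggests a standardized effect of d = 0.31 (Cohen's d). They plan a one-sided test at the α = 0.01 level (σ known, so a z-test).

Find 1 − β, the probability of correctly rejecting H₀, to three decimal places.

Noncentrality parameter: δ = d·√(n/2) = 0.31 × √(142/2) = 2.6121
One-sided α = 0.01 → critical value z_{0.01} = 2.326.
Power = Φ(δ − 2.326) = Φ(0.286) = 0.6125.

Power ≈ 0.612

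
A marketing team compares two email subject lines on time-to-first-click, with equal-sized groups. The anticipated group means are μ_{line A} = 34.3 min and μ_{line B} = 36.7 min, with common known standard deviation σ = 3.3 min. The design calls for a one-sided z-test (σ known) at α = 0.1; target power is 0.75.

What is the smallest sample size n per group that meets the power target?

n = 15 per group

Standardized effect: d = |μ_{line A} − μ_{line B}| / σ = |34.3 − 36.7| / 3.3 = 0.7273
For power 0.75 need Φ(δ − z_{0.1}) = 0.75, so δ = z_{0.1} + z_{0.25} = 1.282 + 0.674 = 1.956.
δ = d·√(n/2) ⇒ n = 2(δ/d)² = 2 × (1.956 / 0.7273)² = 14.47.
Round up to the next whole unit.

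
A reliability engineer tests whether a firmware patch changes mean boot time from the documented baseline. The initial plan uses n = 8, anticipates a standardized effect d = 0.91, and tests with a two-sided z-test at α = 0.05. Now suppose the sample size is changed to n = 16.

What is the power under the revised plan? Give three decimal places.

With n = 16: δ = d·√n = 0.91 × √16 = 3.6400. Critical value z_{0.025} = 1.960.
Revised power = Φ(δ − 1.960) + Φ(−δ − 1.960) = Φ(1.680) + Φ(-5.600) = 0.9535 + 0.0000 = 0.9535.

Power ≈ 0.954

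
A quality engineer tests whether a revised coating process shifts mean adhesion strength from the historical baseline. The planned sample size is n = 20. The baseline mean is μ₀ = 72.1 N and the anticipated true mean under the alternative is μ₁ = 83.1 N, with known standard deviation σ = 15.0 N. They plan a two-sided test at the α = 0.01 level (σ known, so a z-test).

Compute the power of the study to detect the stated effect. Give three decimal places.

Standardized effect: d = |μ₁ − μ₀| / σ = |83.1 − 72.1| / 15.0 = 0.7333
Noncentrality parameter: λ = d·√n = 0.7333 × √20 = 3.2796
Two-sided α = 0.01 → critical value z_{0.005} = 2.576.
Power = Φ(λ − 2.576) + Φ(−λ − 2.576) = Φ(0.704) + Φ(-5.855) = 0.7592 + 0.0000 = 0.7592.

Power ≈ 0.759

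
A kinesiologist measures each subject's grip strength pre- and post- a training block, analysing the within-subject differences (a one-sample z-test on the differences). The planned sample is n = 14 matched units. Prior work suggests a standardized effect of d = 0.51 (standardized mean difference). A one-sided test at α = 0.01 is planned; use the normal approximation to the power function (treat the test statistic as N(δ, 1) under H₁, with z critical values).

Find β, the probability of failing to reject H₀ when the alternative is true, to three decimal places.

β ≈ 0.662

Noncentrality parameter: δ = d·√n = 0.51 × √14 = 1.9082
One-sided α = 0.01 → critical value z_{0.01} = 2.326.
Power = Φ(δ − 2.326) = Φ(-0.418) = 0.3379.
Type II error: β = 1 − power = 1 − 0.3379 = 0.6621.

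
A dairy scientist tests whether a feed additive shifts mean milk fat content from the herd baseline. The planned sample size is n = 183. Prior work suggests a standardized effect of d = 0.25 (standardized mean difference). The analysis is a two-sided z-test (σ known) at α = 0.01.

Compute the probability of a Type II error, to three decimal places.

β ≈ 0.210

Noncentrality parameter: λ = d·√n = 0.25 × √183 = 3.3819
Two-sided α = 0.01 → critical value z_{0.005} = 2.576.
Power = Φ(λ − 2.576) + Φ(−λ − 2.576) = Φ(0.806) + Φ(-5.958) = 0.7899 + 0.0000 = 0.7899.
Type II error: β = 1 − power = 1 − 0.7899 = 0.2101.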